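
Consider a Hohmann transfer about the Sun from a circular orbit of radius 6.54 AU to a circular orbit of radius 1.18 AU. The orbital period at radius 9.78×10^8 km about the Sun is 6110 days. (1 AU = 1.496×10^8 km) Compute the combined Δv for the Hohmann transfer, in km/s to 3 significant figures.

From Kepler's third law T² = 4π²r³/μ at r = 9.78×10^8 km, T = 6110 days = 6110 × 86400 s = 5.27904×10^8 s: μ = 4π²r³/T² = 1.32515×10^11 km³/s².
In km: r₁ = 6.54 × 1.496×10^8 = 9.78384×10^8 km; r₂ = 1.18 × 1.496×10^8 = 1.76528×10^8 km.
Transfer-ellipse semi-major axis a_t = (r₁ + r₂)/2 = (9.78384×10^8 + 1.76528×10^8)/2 = 5.77456×10^8 km.
At r₁ the circular-orbit speed is v₁ = √(μ/r₁) = 11.638 km/s.
On the transfer ellipse at r₁, vis-viva equation gives v_a = √[μ(2/r₁ − 1/a_t)] = 6.4347 km/s.
First burn Δv₁ = |v_a − v₁| = 5.203 km/s.
Circular speed at r₂: v₂ = √(μ/r₂) = 27.398 km/s.
Transfer-orbit speed at r₂: v_p = √[μ(2/r₂ − 1/a_t)] = 35.663 km/s.
Second burn Δv₂ = |v₂ − v_p| = 8.265 km/s.
Total Δv = Δv₁ + Δv₂ = 13.47 km/s.

Δv = 13.5 km/s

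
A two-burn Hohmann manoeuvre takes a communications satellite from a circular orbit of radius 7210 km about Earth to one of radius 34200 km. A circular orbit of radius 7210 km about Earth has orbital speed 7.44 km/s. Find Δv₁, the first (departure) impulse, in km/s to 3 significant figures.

From the circular-orbit relation v² = μ/r at r = 7210 km: μ = v²r = (7.44)² × 7210 = 3.99099×10^5 km³/s².
The Hohmann ellipse has a_t = (r₁ + r₂)/2 = 20705 km.
Circular speed at r = 7210 km: v_c = √(μ/r) = 7.440 km/s.
Vis-viva on the transfer ellipse at r = 7210 km gives v_t = √[μ(2/r − 1/a_t)] = 9.562 km/s.
Δv₁ = |v_t − v_c| = |9.562 − 7.440| = 2.122 km/s.

Δv₁ = 2.12 km/s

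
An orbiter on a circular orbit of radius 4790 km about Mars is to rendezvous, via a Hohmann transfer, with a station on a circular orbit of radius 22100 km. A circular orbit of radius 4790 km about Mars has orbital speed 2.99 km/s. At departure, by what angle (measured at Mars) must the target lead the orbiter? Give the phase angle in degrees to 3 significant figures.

From the circular-orbit relation v² = μ/r at r = 4790 km: μ = v²r = (2.99)² × 4790 = 42823.1 km³/s².
Transfer-ellipse semi-major axis a_t = (r₁ + r₂)/2 = (4790 + 22100)/2 = 13445 km.
Transfer time t = π√(a_t³/μ) = 23667 s.
The target's mean motion on its circular orbit is ω₂ = √(μ/r₂³) = 6.2987×10^-5 rad/s.
Angle swept by the target during transfer: ω₂·t = 1.4907 rad = 85.41°.
Arrival is 180° from departure on the ellipse, so φ = 180° − 85.41° = 94.6°.

φ = 94.6°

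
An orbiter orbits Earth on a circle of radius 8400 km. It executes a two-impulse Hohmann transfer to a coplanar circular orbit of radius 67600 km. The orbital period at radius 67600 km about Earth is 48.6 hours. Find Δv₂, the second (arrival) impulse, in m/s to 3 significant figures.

From Kepler's third law T² = 4π²r³/μ at r = 67600 km, T = 48.6 hours = 48.6 × 3600 s = 1.7496×10^5 s: μ = 4π²r³/T² = 3.98403×10^5 km³/s².
Semi-major axis of the transfer orbit: a_t = (8400 + 67600)/2 = 38000 km.
Circular speed at r = 67600 km: v_c = √(μ/r) = 2.4277 km/s.
Transfer-orbit speed at the same r (vis-viva, a = a_t): v_t = √[μ(2/r − 1/a_t)] = 1.1414 km/s.
Δv₂ = |v_t − v_c| = |1.1414 − 2.4277| = 1.286 km/s.

Δv₂ = 1290 m/s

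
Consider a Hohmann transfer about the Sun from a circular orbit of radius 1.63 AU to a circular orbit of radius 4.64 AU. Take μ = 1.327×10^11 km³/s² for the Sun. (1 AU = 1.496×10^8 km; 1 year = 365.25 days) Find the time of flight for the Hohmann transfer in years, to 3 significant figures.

In km: r₁ = 1.63 × 1.496×10^8 = 2.43848×10^8 km; r₂ = 4.64 × 1.496×10^8 = 6.94144×10^8 km.
The Hohmann ellipse has a_t = (r₁ + r₂)/2 = 4.68996×10^8 km.
Half the transfer-orbit period gives t = π√(a_t³/μ) = 8.759×10^7 s.
Converting: 8.759×10^7 s ÷ 3.15576×10^7 s/year (365.25 × 86400) = 2.78 years.

t = 2.78 years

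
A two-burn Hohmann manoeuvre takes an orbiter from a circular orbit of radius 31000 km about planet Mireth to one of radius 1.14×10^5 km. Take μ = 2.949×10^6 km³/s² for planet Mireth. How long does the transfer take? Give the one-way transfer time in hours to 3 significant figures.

The Hohmann ellipse has a_t = (r₁ + r₂)/2 = 72500 km.
Transfer time t = π√(a_t³/μ) = π√((72500)³ / 2.949×10^6) = 35710 s.
Converting: 35710 s ÷ 3600 s/hour = 9.92 hours.

t = 9.92 hours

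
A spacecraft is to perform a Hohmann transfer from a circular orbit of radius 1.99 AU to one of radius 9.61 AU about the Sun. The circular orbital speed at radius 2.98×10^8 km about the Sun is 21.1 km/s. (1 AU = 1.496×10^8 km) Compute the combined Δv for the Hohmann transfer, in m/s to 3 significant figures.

From the circular-orbit relation v² = μ/r at r = 2.98×10^8 km: μ = v²r = (21.1)² × 2.98×10^8 = 1.32673×10^11 km³/s².
In km: r₁ = 1.99 × 1.496×10^8 = 2.97704×10^8 km; r₂ = 9.61 × 1.496×10^8 = 1.437656×10^9 km.
Semi-major axis of the transfer orbit: a_t = (2.97704×10^8 + 1.437656×10^9)/2 = 8.6768×10^8 km.
Circular speed at r₁: v₁ = √(μ/r₁) = √(1.32673×10^11/2.97704×10^8) = 21.1105 km/s.
Transfer-orbit speed at r₁ (v² = μ(2/r − 1/a)): v_p = √[μ(2/r₁ − 1/a_t)] = 27.1735 km/s.
First burn Δv₁ = |v_p − v₁| = 6.063 km/s.
Circular speed at r₂: v₂ = √(μ/r₂) = 9.606 km/s.
Transfer-orbit speed at r₂: v_a = √[μ(2/r₂ − 1/a_t)] = 5.627 km/s.
Second burn Δv₂ = |v₂ − v_a| = 3.979 km/s.
Δv = Δv₁ + Δv₂ = 6.063 + 3.979 = 10.04 km/s.

Δv = 10000 m/s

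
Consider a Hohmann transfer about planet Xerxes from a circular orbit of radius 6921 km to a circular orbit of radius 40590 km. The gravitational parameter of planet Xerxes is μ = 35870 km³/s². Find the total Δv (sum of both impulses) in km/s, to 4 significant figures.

Δv = 1.132 km/s

The Hohmann ellipse has a_t = (r₁ + r₂)/2 = 23755.5 km.
At r₁ the circular-orbit speed is v₁ = √(μ/r₁) = 2.27657 km/s.
Transfer-orbit speed at r₁ (v² = μ(2/r − 1/a)): v_p = √[μ(2/r₁ − 1/a_t)] = 2.97583 km/s.
First burn Δv₁ = |v_p − v₁| = 0.6993 km/s.
Circular speed at r₂: v₂ = √(μ/r₂) = 0.9401 km/s.
Transfer-orbit speed at r₂: v_a = √[μ(2/r₂ − 1/a_t)] = 0.5074 km/s.
Second burn Δv₂ = |v₂ − v_a| = 0.4327 km/s.
Δv = Δv₁ + Δv₂ = 0.6993 + 0.4327 = 1.132 km/s.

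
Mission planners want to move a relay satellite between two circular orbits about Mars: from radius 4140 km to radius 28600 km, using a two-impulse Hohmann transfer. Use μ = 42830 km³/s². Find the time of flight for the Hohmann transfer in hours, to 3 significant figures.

Transfer-ellipse semi-major axis a_t = (r₁ + r₂)/2 = (4140 + 28600)/2 = 16370 km.
Transfer time t = π√(a_t³/μ) = π√((16370)³ / 42830) = 31790 s.
Converting: 31790 s ÷ 3600 s/hour = 8.83 hours.

t = 8.83 hours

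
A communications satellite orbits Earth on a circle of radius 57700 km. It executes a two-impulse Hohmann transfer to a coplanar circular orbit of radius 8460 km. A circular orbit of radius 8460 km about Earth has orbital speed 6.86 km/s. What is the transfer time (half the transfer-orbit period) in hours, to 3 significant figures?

From the circular-orbit relation v² = μ/r at r = 8460 km: μ = v²r = (6.86)² × 8460 = 3.98124×10^5 km³/s².
The Hohmann ellipse has a_t = (r₁ + r₂)/2 = 33080 km.
Transfer time t = π√(a_t³/μ) = π√((33080)³ / 3.98124×10^5) = 29960 s.
Converting: 29960 s ÷ 3600 s/hour = 8.32 hours.

t = 8.32 hours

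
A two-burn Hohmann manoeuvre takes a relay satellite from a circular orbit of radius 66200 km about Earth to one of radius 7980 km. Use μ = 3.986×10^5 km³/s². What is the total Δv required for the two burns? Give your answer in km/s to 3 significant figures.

The Hohmann ellipse has a_t = (r₁ + r₂)/2 = 37090 km.
At r₁ the circular-orbit speed is v₁ = √(μ/r₁) = 2.4538 km/s.
On the transfer ellipse at r₁, vis-viva equation gives v_a = √[μ(2/r₁ − 1/a_t)] = 1.1382 km/s.
First burn Δv₁ = |v_a − v₁| = 1.3156 km/s.
At r₂, v₂ = √(μ/r₂) = 7.0675 km/s.
Transfer-orbit speed at r₂: v_p = √[μ(2/r₂ − 1/a_t)] = 9.4421 km/s.
Second burn Δv₂ = |v₂ − v_p| = 2.3746 km/s.
Total Δv = Δv₁ + Δv₂ = 3.690 km/s.

Δv = 3.69 km/s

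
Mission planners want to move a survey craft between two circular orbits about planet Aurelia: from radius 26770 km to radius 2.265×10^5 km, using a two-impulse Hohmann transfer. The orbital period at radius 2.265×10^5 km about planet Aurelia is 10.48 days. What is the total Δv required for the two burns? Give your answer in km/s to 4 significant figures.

Δv = 2.392 km/s

From Kepler's third law T² = 4π²r³/μ at r = 2.265×10^5 km, T = 10.48 days = 10.48 × 86400 s = 9.05472×10^5 s: μ = 4π²r³/T² = 5.59518×10^5 km³/s².
The Hohmann ellipse has a_t = (r₁ + r₂)/2 = 1.26635×10^5 km.
At r₁ the circular-orbit speed is v₁ = √(μ/r₁) = 4.571755 km/s.
On the transfer ellipse at r₁, v² = μ(2/r − 1/a) gives v_p = √[μ(2/r₁ − 1/a_t)] = 6.114208 km/s.
First burn Δv₁ = |v_p − v₁| = 1.5425 km/s.
Circular speed at r₂: v₂ = √(μ/r₂) = 1.5717123 km/s.
Transfer-orbit speed at r₂: v_a = √[μ(2/r₂ − 1/a_t)] = 0.72263727 km/s.
Second burn Δv₂ = |v₂ − v_a| = 0.84908 km/s.
Δv = Δv₁ + Δv₂ = 1.5425 + 0.84908 = 2.392 km/s.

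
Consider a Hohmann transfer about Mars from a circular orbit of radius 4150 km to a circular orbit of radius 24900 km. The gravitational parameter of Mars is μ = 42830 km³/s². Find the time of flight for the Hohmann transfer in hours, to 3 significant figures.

The Hohmann ellipse has a_t = (r₁ + r₂)/2 = 14525 km.
Transfer time t = π√(a_t³/μ) = π√((14525)³ / 42830) = 26570 s.
Converting: 26570 s ÷ 3600 s/hour = 7.38 hours.

t = 7.38 hours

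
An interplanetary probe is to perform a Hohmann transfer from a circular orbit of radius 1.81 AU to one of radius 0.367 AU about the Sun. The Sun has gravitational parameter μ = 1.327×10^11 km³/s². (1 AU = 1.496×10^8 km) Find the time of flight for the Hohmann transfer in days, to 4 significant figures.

In km: r₁ = 1.81 × 1.496×10^8 = 2.70776×10^8 km; r₂ = 0.367 × 1.496×10^8 = 5.49032×10^7 km.
The Hohmann ellipse has a_t = (r₁ + r₂)/2 = 1.628396×10^8 km.
By Kepler's third law the transfer-orbit period is T = 2π√(a_t³/μ), so t = T/2 = 1.792×10^7 s.
Converting: 1.792×10^7 s ÷ 86400 s/day = 207.4 days.

t = 207.4 days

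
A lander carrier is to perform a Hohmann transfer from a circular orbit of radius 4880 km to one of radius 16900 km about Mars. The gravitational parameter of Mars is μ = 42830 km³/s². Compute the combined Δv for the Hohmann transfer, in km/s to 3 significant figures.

Δv = 1.25 km/s

Semi-major axis of the transfer orbit: a_t = (4880 + 16900)/2 = 10890 km.
At r₁ the circular-orbit speed is v₁ = √(μ/r₁) = 2.963 km/s.
Transfer-orbit speed at r₁ (v² = μ(2/r − 1/a)): v_p = √[μ(2/r₁ − 1/a_t)] = 3.691 km/s.
First burn Δv₁ = |v_p − v₁| = 0.7280 km/s.
Circular speed at r₂: v₂ = √(μ/r₂) = 1.5920 km/s.
Transfer-orbit speed at r₂: v_a = √[μ(2/r₂ − 1/a_t)] = 1.0657 km/s.
Second burn Δv₂ = |v₂ − v_a| = 0.5263 km/s.
Δv = Δv₁ + Δv₂ = 0.7280 + 0.5263 = 1.254 km/s.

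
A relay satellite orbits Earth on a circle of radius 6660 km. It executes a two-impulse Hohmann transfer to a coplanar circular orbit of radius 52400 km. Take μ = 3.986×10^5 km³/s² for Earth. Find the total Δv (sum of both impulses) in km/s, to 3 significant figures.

Semi-major axis of the transfer orbit: a_t = (6660 + 52400)/2 = 29530 km.
Circular speed at r₁: v₁ = √(μ/r₁) = √(3.986×10^5/6660) = 7.7363 km/s.
On the transfer ellipse at r₁, vis-viva gives v_p = √[μ(2/r₁ − 1/a_t)] = 10.305 km/s.
First burn Δv₁ = |v_p − v₁| = 2.569 km/s.
Circular speed at r₂: v₂ = √(μ/r₂) = 2.758 km/s.
Transfer-orbit speed at r₂: v_a = √[μ(2/r₂ − 1/a_t)] = 1.310 km/s.
Second burn Δv₂ = |v₂ − v_a| = 1.448 km/s.
Total Δv = Δv₁ + Δv₂ = 4.017 km/s.

Δv = 4.02 km/s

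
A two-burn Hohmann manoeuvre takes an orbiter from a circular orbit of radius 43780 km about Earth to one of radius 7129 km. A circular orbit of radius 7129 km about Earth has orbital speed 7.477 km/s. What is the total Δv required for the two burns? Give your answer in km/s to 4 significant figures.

Δv = 3.749 km/s

From the circular-orbit relation v² = μ/r at r = 7129 km: μ = v²r = (7.477)² × 7129 = 3.98551×10^5 km³/s².
Semi-major axis of the transfer orbit: a_t = (43780 + 7129)/2 = 25454.5 km.
At r₁ the circular-orbit speed is v₁ = √(μ/r₁) = 3.017 km/s.
Transfer-orbit speed at r₁ (vis-viva equation): v_a = √[μ(2/r₁ − 1/a_t)] = 1.597 km/s.
First burn Δv₁ = |v_a − v₁| = 1.420 km/s.
At r₂, v₂ = √(μ/r₂) = 7.477 km/s.
Transfer-orbit speed at r₂: v_p = √[μ(2/r₂ − 1/a_t)] = 9.806 km/s.
Second burn Δv₂ = |v₂ − v_p| = 2.329 km/s.
Δv = Δv₁ + Δv₂ = 1.420 + 2.329 = 3.749 km/s.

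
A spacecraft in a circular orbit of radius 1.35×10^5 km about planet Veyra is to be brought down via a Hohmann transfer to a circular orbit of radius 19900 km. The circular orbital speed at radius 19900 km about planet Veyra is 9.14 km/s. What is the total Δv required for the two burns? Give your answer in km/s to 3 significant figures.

From the circular-orbit relation v² = μ/r at r = 19900 km: μ = v²r = (9.14)² × 19900 = 1.66244×10^6 km³/s².
Semi-major axis of the transfer orbit: a_t = (1.350×10^5 + 19900)/2 = 77450 km.
At r₁ the circular-orbit speed is v₁ = √(μ/r₁) = 3.509 km/s.
Transfer-orbit speed at r₁ (vis-viva equation): v_a = √[μ(2/r₁ − 1/a_t)] = 1.779 km/s.
First burn Δv₁ = |v_a − v₁| = 1.730 km/s.
Circular speed at r₂: v₂ = √(μ/r₂) = 9.1400 km/s.
Transfer-orbit speed at r₂: v_p = √[μ(2/r₂ − 1/a_t)] = 12.067 km/s.
Second burn Δv₂ = |v₂ − v_p| = 2.927 km/s.
Δv = Δv₁ + Δv₂ = 1.730 + 2.927 = 4.657 km/s.

Δv = 4.66 km/s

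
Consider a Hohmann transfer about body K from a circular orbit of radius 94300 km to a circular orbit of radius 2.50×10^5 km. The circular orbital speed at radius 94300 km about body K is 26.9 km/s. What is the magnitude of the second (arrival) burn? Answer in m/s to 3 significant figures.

Δv₂ = 4290 m/s

From the circular-orbit relation v² = μ/r at r = 94300 km: μ = v²r = (26.9)² × 94300 = 6.82364×10^7 km³/s².
Transfer-ellipse semi-major axis a_t = (r₁ + r₂)/2 = (94300 + 2.500×10^5)/2 = 1.7215×10^5 km.
Circular speed at r = 2.500×10^5 km: v_c = √(μ/r) = 16.521 km/s.
Vis-viva on the transfer ellipse at r = 2.500×10^5 km gives v_t = √[μ(2/r − 1/a_t)] = 12.228 km/s.
Δv₂ = |v_t − v_c| = |12.228 − 16.521| = 4.293 km/s.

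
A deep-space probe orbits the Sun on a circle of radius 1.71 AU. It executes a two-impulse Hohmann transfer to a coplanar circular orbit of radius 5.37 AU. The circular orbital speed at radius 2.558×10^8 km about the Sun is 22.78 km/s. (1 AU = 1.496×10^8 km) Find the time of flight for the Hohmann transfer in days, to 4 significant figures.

From the circular-orbit relation v² = μ/r at r = 2.558×10^8 km: μ = v²r = (22.78)² × 2.558×10^8 = 1.32742×10^11 km³/s².
In km: r₁ = 1.71 × 1.496×10^8 = 2.55816×10^8 km; r₂ = 5.37 × 1.496×10^8 = 8.03352×10^8 km.
The Hohmann ellipse has a_t = (r₁ + r₂)/2 = 5.29584×10^8 km.
Transfer time t = π√(a_t³/μ) = π√((5.29584×10^8)³ / 1.32742×10^11) = 1.051×10^8 s.
Converting: 1.051×10^8 s ÷ 86400 s/day = 1216 days.

t = 1216 days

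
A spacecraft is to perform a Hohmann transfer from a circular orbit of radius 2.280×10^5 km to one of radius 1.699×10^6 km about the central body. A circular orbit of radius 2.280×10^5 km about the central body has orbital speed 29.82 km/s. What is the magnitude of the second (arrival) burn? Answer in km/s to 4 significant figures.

Δv₂ = 5.610 km/s

From the circular-orbit relation v² = μ/r at r = 2.280×10^5 km: μ = v²r = (29.82)² × 2.280×10^5 = 2.02745×10^8 km³/s².
The Hohmann ellipse has a_t = (r₁ + r₂)/2 = 9.635×10^5 km.
On the circular orbit at r = 1.699×10^6 km, v_c = √(μ/r) = 10.924 km/s.
Transfer-orbit speed at the same r (vis-viva, a = a_t): v_t = √[μ(2/r − 1/a_t)] = 5.3140 km/s.
Δv₂ = |v_t − v_c| = |5.3140 − 10.924| = 5.610 km/s.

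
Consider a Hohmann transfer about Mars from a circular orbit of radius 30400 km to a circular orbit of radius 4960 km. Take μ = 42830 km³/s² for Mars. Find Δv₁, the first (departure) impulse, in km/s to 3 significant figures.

The Hohmann ellipse has a_t = (r₁ + r₂)/2 = 17680 km.
On the circular orbit at r = 30400 km, v_c = √(μ/r) = 1.187 km/s.
Transfer-orbit speed at the same r (vis-viva, a = a_t): v_t = √[μ(2/r − 1/a_t)] = 0.6287 km/s.
Δv₁ = |v_t − v_c| = |0.6287 − 1.187| = 0.5583 km/s.

Δv₁ = 0.558 km/s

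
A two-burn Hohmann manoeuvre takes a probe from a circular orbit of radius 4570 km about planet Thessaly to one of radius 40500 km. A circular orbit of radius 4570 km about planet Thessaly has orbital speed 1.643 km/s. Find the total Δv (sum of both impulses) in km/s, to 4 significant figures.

Δv = 0.8630 km/s

From the circular-orbit relation v² = μ/r at r = 4570 km: μ = v²r = (1.643)² × 4570 = 12336.5 km³/s².
Transfer-ellipse semi-major axis a_t = (r₁ + r₂)/2 = (4570 + 40500)/2 = 22535 km.
At r₁ the circular-orbit speed is v₁ = √(μ/r₁) = 1.6430 km/s.
Transfer-orbit speed at r₁ (vis-viva): v_p = √[μ(2/r₁ − 1/a_t)] = 2.2026 km/s.
First burn Δv₁ = |v_p − v₁| = 0.5596 km/s.
At r₂, v₂ = √(μ/r₂) = 0.5519 km/s.
Transfer-orbit speed at r₂: v_a = √[μ(2/r₂ − 1/a_t)] = 0.2485 km/s.
Second burn Δv₂ = |v₂ − v_a| = 0.3034 km/s.
Δv = Δv₁ + Δv₂ = 0.5596 + 0.3034 = 0.8630 km/s.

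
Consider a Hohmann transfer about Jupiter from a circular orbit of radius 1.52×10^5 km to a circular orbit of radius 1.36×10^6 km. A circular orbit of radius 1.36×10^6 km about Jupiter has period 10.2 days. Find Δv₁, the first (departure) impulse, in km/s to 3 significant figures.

From Kepler's third law T² = 4π²r³/μ at r = 1.36×10^6 km, T = 10.2 days = 10.2 × 86400 s = 8.8128×10^5 s: μ = 4π²r³/T² = 1.27864×10^8 km³/s².
Semi-major axis of the transfer orbit: a_t = (1.520×10^5 + 1.360×10^6)/2 = 7.560×10^5 km.
On the circular orbit at r = 1.520×10^5 km, v_c = √(μ/r) = 29.004 km/s.
Vis-viva on the transfer ellipse at r = 1.520×10^5 km gives v_t = √[μ(2/r − 1/a_t)] = 38.901 km/s.
Δv₁ = |v_t − v_c| = |38.901 − 29.004| = 9.897 km/s.

Δv₁ = 9.90 km/s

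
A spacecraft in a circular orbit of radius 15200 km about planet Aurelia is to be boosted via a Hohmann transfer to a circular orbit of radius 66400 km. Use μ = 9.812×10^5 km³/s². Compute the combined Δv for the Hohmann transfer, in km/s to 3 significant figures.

The Hohmann ellipse has a_t = (r₁ + r₂)/2 = 40800 km.
At r₁ the circular-orbit speed is v₁ = √(μ/r₁) = 8.03447 km/s.
On the transfer ellipse at r₁, v² = μ(2/r − 1/a) gives v_p = √[μ(2/r₁ − 1/a_t)] = 10.2497 km/s.
First burn Δv₁ = |v_p − v₁| = 2.215 km/s.
At r₂, v₂ = √(μ/r₂) = 3.844 km/s.
Transfer-orbit speed at r₂: v_a = √[μ(2/r₂ − 1/a_t)] = 2.346 km/s.
Second burn Δv₂ = |v₂ − v_a| = 1.498 km/s.
Δv = Δv₁ + Δv₂ = 2.215 + 1.498 = 3.713 km/s.

Δv = 3.71 km/s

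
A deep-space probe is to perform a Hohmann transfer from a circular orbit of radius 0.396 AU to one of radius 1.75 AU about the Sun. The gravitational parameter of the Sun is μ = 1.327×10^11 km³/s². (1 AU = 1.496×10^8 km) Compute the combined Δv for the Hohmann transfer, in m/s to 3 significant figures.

In km: r₁ = 0.396 × 1.496×10^8 = 5.92416×10^7 km; r₂ = 1.75 × 1.496×10^8 = 2.618×10^8 km.
The Hohmann ellipse has a_t = (r₁ + r₂)/2 = 1.605208×10^8 km.
Circular speed at r₁: v₁ = √(μ/r₁) = √(1.327×10^11/5.92416×10^7) = 47.33 km/s.
Transfer-orbit speed at r₁ (vis-viva): v_p = √[μ(2/r₁ − 1/a_t)] = 60.44 km/s.
First burn Δv₁ = |v_p − v₁| = 13.11 km/s.
At r₂, v₂ = √(μ/r₂) = 22.514 km/s.
Transfer-orbit speed at r₂: v_a = √[μ(2/r₂ − 1/a_t)] = 13.677 km/s.
Second burn Δv₂ = |v₂ − v_a| = 8.837 km/s.
Δv = Δv₁ + Δv₂ = 13.11 + 8.837 = 21.95 km/s.

Δv = 22000 m/s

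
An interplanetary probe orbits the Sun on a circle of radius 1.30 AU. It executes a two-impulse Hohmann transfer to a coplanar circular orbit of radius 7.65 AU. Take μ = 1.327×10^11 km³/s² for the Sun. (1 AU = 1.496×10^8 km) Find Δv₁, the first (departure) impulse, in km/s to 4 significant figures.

In km: r₁ = 1.30 × 1.496×10^8 = 1.9448×10^8 km; r₂ = 7.65 × 1.496×10^8 = 1.14444×10^9 km.
The Hohmann ellipse has a_t = (r₁ + r₂)/2 = 6.6946×10^8 km.
Circular speed at r = 1.9448×10^8 km: v_c = √(μ/r) = 26.121 km/s.
Transfer-orbit speed at the same r (vis-viva, a = a_t): v_t = √[μ(2/r − 1/a_t)] = 34.153 km/s.
Δv₁ = |v_t − v_c| = |34.153 − 26.121| = 8.032 km/s.

Δv₁ = 8.032 km/s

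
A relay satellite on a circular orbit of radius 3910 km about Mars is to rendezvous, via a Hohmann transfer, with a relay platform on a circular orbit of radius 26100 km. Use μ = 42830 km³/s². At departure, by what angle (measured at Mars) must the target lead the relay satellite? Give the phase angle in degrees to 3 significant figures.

φ = 102°

The Hohmann ellipse has a_t = (r₁ + r₂)/2 = 15005 km.
Transfer time t = π√(a_t³/μ) = 27901.6 s.
Target angular speed ω₂ = √(μ/r₂³) = 4.90810×10^-5 rad/s.
Angle swept by the target during transfer: ω₂·t = 1.3694 rad = 78.46°.
The relay satellite traverses 180° on the transfer ellipse, so the target must lead by 180° − 78.46° = 102°.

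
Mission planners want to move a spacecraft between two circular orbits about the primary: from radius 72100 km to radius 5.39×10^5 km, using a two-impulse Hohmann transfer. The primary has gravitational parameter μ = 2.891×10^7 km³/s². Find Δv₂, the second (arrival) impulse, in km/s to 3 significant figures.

The Hohmann ellipse has a_t = (r₁ + r₂)/2 = 3.0555×10^5 km.
Circular speed at r = 5.390×10^5 km: v_c = √(μ/r) = 7.324 km/s.
Vis-viva on the transfer ellipse at r = 5.390×10^5 km gives v_t = √[μ(2/r − 1/a_t)] = 3.558 km/s.
Δv₂ = |v_t − v_c| = |3.558 − 7.324| = 3.766 km/s.

Δv₂ = 3.77 km/s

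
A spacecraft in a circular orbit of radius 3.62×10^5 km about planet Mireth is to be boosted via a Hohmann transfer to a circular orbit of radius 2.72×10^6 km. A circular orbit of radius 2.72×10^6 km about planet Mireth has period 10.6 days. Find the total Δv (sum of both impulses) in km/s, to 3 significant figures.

From Kepler's third law T² = 4π²r³/μ at r = 2.72×10^6 km, T = 10.6 days = 10.6 × 86400 s = 9.1584×10^5 s: μ = 4π²r³/T² = 9.47168×10^8 km³/s².
Semi-major axis of the transfer orbit: a_t = (3.620×10^5 + 2.720×10^6)/2 = 1.541×10^6 km.
Circular speed at r₁: v₁ = √(μ/r₁) = √(9.47168×10^8/3.620×10^5) = 51.1516 km/s.
On the transfer ellipse at r₁, v² = μ(2/r − 1/a) gives v_p = √[μ(2/r₁ − 1/a_t)] = 67.9583 km/s.
First burn Δv₁ = |v_p − v₁| = 16.807 km/s.
At r₂, v₂ = √(μ/r₂) = 18.66075 km/s.
Transfer-orbit speed at r₂: v_a = √[μ(2/r₂ − 1/a_t)] = 9.044449 km/s.
Second burn Δv₂ = |v₂ − v_a| = 9.6163 km/s.
Δv = Δv₁ + Δv₂ = 16.807 + 9.6163 = 26.42 km/s.

Δv = 26.4 km/s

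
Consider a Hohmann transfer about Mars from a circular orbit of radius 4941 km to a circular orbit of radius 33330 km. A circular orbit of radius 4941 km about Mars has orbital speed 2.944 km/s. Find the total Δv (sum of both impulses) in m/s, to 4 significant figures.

From the circular-orbit relation v² = μ/r at r = 4941 km: μ = v²r = (2.944)² × 4941 = 42824.3 km³/s².
Transfer-ellipse semi-major axis a_t = (r₁ + r₂)/2 = (4941 + 33330)/2 = 19135.5 km.
At r₁ the circular-orbit speed is v₁ = √(μ/r₁) = 2.9440 km/s.
On the transfer ellipse at r₁, vis-viva gives v_p = √[μ(2/r₁ − 1/a_t)] = 3.8854 km/s.
First burn Δv₁ = |v_p − v₁| = 0.9414 km/s.
Circular speed at r₂: v₂ = √(μ/r₂) = 1.1335 km/s.
Transfer-orbit speed at r₂: v_a = √[μ(2/r₂ − 1/a_t)] = 0.57599 km/s.
Second burn Δv₂ = |v₂ − v_a| = 0.5575 km/s.
Total Δv = Δv₁ + Δv₂ = 1.499 km/s.

Δv = 1499 m/s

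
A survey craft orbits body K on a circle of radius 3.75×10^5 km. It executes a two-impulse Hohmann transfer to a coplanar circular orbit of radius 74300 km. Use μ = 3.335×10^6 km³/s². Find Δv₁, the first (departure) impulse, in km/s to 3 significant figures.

Δv₁ = 1.27 km/s

Transfer-ellipse semi-major axis a_t = (r₁ + r₂)/2 = (3.750×10^5 + 74300)/2 = 2.2465×10^5 km.
Circular speed at r = 3.750×10^5 km: v_c = √(μ/r) = 2.982 km/s.
Vis-viva on the transfer ellipse at r = 3.750×10^5 km gives v_t = √[μ(2/r − 1/a_t)] = 1.715 km/s.
Δv₁ = |v_t − v_c| = |1.715 − 2.982| = 1.267 km/s.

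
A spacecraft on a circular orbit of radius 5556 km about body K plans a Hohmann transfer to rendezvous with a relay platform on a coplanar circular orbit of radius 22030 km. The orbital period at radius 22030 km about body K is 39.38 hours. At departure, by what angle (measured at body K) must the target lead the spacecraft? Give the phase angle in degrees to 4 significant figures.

φ = 90.83°

From Kepler's third law T² = 4π²r³/μ at r = 22030 km, T = 39.38 hours = 39.38 × 3600 s = 1.41768×10^5 s: μ = 4π²r³/T² = 21001.3 km³/s².
The Hohmann ellipse has a_t = (r₁ + r₂)/2 = 13793 km.
The half-period of the transfer ellipse is t = π√(a_t³/μ) = 35116.8 s.
The target's mean motion on its circular orbit is ω₂ = √(μ/r₂³) = 4.43202×10^-5 rad/s.
Angle swept by the target during transfer: ω₂·t = 1.55638 rad = 89.17°.
Arrival is 180° from departure on the ellipse, so φ = 180° − 89.17° = 90.83°.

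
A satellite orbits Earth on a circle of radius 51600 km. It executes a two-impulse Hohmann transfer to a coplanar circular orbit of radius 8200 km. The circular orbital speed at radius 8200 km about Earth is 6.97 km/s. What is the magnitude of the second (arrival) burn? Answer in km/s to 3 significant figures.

From the circular-orbit relation v² = μ/r at r = 8200 km: μ = v²r = (6.97)² × 8200 = 3.98363×10^5 km³/s².
Semi-major axis of the transfer orbit: a_t = (51600 + 8200)/2 = 29900 km.
Circular speed at r = 8200 km: v_c = √(μ/r) = 6.970 km/s.
Vis-viva on the transfer ellipse at r = 8200 km gives v_t = √[μ(2/r − 1/a_t)] = 9.156 km/s.
Δv₂ = |v_t − v_c| = |9.156 − 6.970| = 2.186 km/s.

Δv₂ = 2.19 km/s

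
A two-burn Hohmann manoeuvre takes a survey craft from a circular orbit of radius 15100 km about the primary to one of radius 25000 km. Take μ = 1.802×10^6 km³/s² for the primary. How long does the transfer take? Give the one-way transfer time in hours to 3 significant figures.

t = 1.85 hours

Transfer-ellipse semi-major axis a_t = (r₁ + r₂)/2 = (15100 + 25000)/2 = 20050 km.
By Kepler's third law the transfer-orbit period is T = 2π√(a_t³/μ), so t = T/2 = 6644 s.
Converting: 6644 s ÷ 3600 s/hour = 1.85 hours.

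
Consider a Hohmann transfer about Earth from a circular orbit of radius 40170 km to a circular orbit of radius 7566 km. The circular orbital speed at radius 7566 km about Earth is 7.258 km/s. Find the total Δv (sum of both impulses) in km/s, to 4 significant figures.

Δv = 3.534 km/s

From the circular-orbit relation v² = μ/r at r = 7566 km: μ = v²r = (7.258)² × 7566 = 3.98566×10^5 km³/s².
Semi-major axis of the transfer orbit: a_t = (40170 + 7566)/2 = 23868 km.
Circular speed at r₁: v₁ = √(μ/r₁) = √(3.98566×10^5/40170) = 3.1499 km/s.
Transfer-orbit speed at r₁ (vis-viva equation): v_a = √[μ(2/r₁ − 1/a_t)] = 1.7735 km/s.
First burn Δv₁ = |v_a − v₁| = 1.376 km/s.
At r₂, v₂ = √(μ/r₂) = 7.258 km/s.
Transfer-orbit speed at r₂: v_p = √[μ(2/r₂ − 1/a_t)] = 9.416 km/s.
Second burn Δv₂ = |v₂ − v_p| = 2.158 km/s.
Total Δv = Δv₁ + Δv₂ = 3.534 km/s.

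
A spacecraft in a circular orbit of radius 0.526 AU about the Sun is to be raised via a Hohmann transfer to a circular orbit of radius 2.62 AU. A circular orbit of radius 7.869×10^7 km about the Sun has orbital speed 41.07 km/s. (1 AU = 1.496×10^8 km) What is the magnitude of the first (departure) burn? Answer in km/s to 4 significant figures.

Δv₁ = 11.93 km/s

From the circular-orbit relation v² = μ/r at r = 7.869×10^7 km: μ = v²r = (41.07)² × 7.869×10^7 = 1.32730×10^11 km³/s².
In km: r₁ = 0.526 × 1.496×10^8 = 7.86896×10^7 km; r₂ = 2.62 × 1.496×10^8 = 3.91952×10^8 km.
Transfer-ellipse semi-major axis a_t = (r₁ + r₂)/2 = (7.86896×10^7 + 3.91952×10^8)/2 = 2.353208×10^8 km.
Circular speed at r = 7.86896×10^7 km: v_c = √(μ/r) = 41.07 km/s.
Vis-viva on the transfer ellipse at r = 7.86896×10^7 km gives v_t = √[μ(2/r − 1/a_t)] = 53.00 km/s.
Δv₁ = |v_t − v_c| = |53.00 − 41.07| = 11.93 km/s.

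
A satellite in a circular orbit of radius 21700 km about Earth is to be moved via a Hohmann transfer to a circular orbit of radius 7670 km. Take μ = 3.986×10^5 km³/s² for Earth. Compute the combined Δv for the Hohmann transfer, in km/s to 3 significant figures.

Transfer-ellipse semi-major axis a_t = (r₁ + r₂)/2 = (21700 + 7670)/2 = 14685 km.
At r₁ the circular-orbit speed is v₁ = √(μ/r₁) = 4.2859 km/s.
Transfer-orbit speed at r₁ (vis-viva equation): v_a = √[μ(2/r₁ − 1/a_t)] = 3.0974 km/s.
First burn Δv₁ = |v_a − v₁| = 1.1885 km/s.
Circular speed at r₂: v₂ = √(μ/r₂) = 7.2089 km/s.
Transfer-orbit speed at r₂: v_p = √[μ(2/r₂ − 1/a_t)] = 8.7632 km/s.
Second burn Δv₂ = |v₂ − v_p| = 1.5543 km/s.
Total Δv = Δv₁ + Δv₂ = 2.743 km/s.

Δv = 2.74 km/s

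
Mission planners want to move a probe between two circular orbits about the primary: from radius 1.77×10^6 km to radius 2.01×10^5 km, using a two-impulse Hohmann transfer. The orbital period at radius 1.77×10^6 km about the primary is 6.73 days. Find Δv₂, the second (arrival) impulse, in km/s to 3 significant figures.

From Kepler's third law T² = 4π²r³/μ at r = 1.77×10^6 km, T = 6.73 days = 6.73 × 86400 s = 5.81472×10^5 s: μ = 4π²r³/T² = 6.47473×10^8 km³/s².
The Hohmann ellipse has a_t = (r₁ + r₂)/2 = 9.855×10^5 km.
Circular speed at r = 2.010×10^5 km: v_c = √(μ/r) = 56.756 km/s.
Vis-viva on the transfer ellipse at r = 2.010×10^5 km gives v_t = √[μ(2/r − 1/a_t)] = 76.063 km/s.
Δv₂ = |v_t − v_c| = |76.063 − 56.756| = 19.31 km/s.

Δv₂ = 19.3 km/s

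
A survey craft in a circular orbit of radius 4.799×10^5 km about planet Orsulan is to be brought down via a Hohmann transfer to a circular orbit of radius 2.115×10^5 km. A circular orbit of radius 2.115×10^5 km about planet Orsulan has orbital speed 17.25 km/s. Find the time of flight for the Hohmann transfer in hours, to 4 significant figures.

From the circular-orbit relation v² = μ/r at r = 2.115×10^5 km: μ = v²r = (17.25)² × 2.115×10^5 = 6.29345×10^7 km³/s².
The Hohmann ellipse has a_t = (r₁ + r₂)/2 = 3.457×10^5 km.
Transfer time t = π√(a_t³/μ) = π√((3.457×10^5)³ / 6.29345×10^7) = 80490 s.
Converting: 80490 s ÷ 3600 s/hour = 22.36 hours.

t = 22.36 hours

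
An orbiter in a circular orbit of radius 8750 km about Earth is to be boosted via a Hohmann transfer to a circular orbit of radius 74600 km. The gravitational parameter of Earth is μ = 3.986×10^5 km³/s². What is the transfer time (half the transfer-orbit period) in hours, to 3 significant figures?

t = 11.8 hours

The Hohmann ellipse has a_t = (r₁ + r₂)/2 = 41675 km.
Half the transfer-orbit period gives t = π√(a_t³/μ) = 42330 s.
Converting: 42330 s ÷ 3600 s/hour = 11.8 hours.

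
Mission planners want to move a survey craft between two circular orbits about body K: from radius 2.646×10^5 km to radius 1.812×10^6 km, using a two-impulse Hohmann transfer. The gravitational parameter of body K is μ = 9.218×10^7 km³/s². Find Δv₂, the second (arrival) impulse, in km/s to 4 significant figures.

Δv₂ = 3.532 km/s

The Hohmann ellipse has a_t = (r₁ + r₂)/2 = 1.0383×10^6 km.
Circular speed at r = 1.812×10^6 km: v_c = √(μ/r) = 7.1325 km/s.
Vis-viva on the transfer ellipse at r = 1.812×10^6 km gives v_t = √[μ(2/r − 1/a_t)] = 3.6006 km/s.
Δv₂ = |v_t − v_c| = |3.6006 − 7.1325| = 3.532 km/s.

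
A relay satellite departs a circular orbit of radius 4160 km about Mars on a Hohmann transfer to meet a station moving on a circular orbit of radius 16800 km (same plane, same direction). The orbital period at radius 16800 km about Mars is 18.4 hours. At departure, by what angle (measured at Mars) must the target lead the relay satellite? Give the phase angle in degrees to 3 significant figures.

From Kepler's third law T² = 4π²r³/μ at r = 16800 km, T = 18.4 hours = 18.4 × 3600 s = 66240 s: μ = 4π²r³/T² = 42662.6 km³/s².
Semi-major axis of the transfer orbit: a_t = (4160 + 16800)/2 = 10480 km.
The half-period of the transfer ellipse is t = π√(a_t³/μ) = 16320 s.
The target's mean motion on its circular orbit is ω₂ = √(μ/r₂³) = 9.485×10^-5 rad/s.
Angle swept by the target during transfer: ω₂·t = 1.548 rad = 88.69°.
The relay satellite traverses 180° on the transfer ellipse, so the target must lead by 180° − 88.69° = 91.3°.

φ = 91.3°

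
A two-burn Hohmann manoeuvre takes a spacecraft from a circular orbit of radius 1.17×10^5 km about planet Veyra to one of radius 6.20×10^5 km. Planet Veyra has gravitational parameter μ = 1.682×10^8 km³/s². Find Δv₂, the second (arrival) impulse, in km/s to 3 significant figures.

Δv₂ = 7.19 km/s

Transfer-ellipse semi-major axis a_t = (r₁ + r₂)/2 = (1.170×10^5 + 6.200×10^5)/2 = 3.685×10^5 km.
On the circular orbit at r = 6.200×10^5 km, v_c = √(μ/r) = 16.471 km/s.
Transfer-orbit speed at the same r (vis-viva, a = a_t): v_t = √[μ(2/r − 1/a_t)] = 9.2809 km/s.
Δv₂ = |v_t − v_c| = |9.2809 − 16.471| = 7.190 km/s.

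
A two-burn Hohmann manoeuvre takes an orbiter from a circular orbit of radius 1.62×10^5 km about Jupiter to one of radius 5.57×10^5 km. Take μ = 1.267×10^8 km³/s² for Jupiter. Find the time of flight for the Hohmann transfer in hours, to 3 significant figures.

t = 16.7 hours

Transfer-ellipse semi-major axis a_t = (r₁ + r₂)/2 = (1.620×10^5 + 5.570×10^5)/2 = 3.595×10^5 km.
Transfer time t = π√(a_t³/μ) = π√((3.595×10^5)³ / 1.267×10^8) = 60160 s.
Converting: 60160 s ÷ 3600 s/hour = 16.7 hours.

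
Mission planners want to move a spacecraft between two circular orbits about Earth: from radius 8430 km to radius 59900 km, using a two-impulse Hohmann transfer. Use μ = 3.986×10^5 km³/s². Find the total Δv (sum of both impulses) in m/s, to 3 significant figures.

Semi-major axis of the transfer orbit: a_t = (8430 + 59900)/2 = 34165 km.
At r₁ the circular-orbit speed is v₁ = √(μ/r₁) = 6.876 km/s.
On the transfer ellipse at r₁, vis-viva gives v_p = √[μ(2/r₁ − 1/a_t)] = 9.105 km/s.
First burn Δv₁ = |v_p − v₁| = 2.229 km/s.
Circular speed at r₂: v₂ = √(μ/r₂) = 2.5796 km/s.
Transfer-orbit speed at r₂: v_a = √[μ(2/r₂ − 1/a_t)] = 1.2814 km/s.
Second burn Δv₂ = |v₂ − v_a| = 1.298 km/s.
Total Δv = Δv₁ + Δv₂ = 3.527 km/s.

Δv = 3530 m/s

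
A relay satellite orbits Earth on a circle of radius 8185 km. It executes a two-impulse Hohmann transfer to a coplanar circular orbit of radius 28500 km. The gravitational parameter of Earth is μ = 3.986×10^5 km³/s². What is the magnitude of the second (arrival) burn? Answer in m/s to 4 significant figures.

Semi-major axis of the transfer orbit: a_t = (8185 + 28500)/2 = 18342.5 km.
On the circular orbit at r = 28500 km, v_c = √(μ/r) = 3.740 km/s.
Transfer-orbit speed at the same r (vis-viva, a = a_t): v_t = √[μ(2/r − 1/a_t)] = 2.498 km/s.
Δv₂ = |v_t − v_c| = |2.498 − 3.740| = 1.242 km/s.

Δv₂ = 1242 m/s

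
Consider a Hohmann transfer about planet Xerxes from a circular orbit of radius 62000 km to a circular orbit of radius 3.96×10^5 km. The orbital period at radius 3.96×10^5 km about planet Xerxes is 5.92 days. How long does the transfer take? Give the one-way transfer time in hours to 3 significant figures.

From Kepler's third law T² = 4π²r³/μ at r = 3.96×10^5 km, T = 5.92 days = 5.92 × 86400 s = 5.11488×10^5 s: μ = 4π²r³/T² = 9.37075×10^6 km³/s².
The Hohmann ellipse has a_t = (r₁ + r₂)/2 = 2.290×10^5 km.
Half the transfer-orbit period gives t = π√(a_t³/μ) = 1.1246×10^5 s.
Converting: 1.1246×10^5 s ÷ 3600 s/hour = 31.2 hours.

t = 31.2 hours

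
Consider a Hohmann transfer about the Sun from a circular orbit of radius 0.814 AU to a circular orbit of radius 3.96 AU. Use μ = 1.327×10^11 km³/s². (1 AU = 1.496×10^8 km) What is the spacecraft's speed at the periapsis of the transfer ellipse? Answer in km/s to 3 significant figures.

In km: r₁ = 0.814 × 1.496×10^8 = 1.217744×10^8 km; r₂ = 3.96 × 1.496×10^8 = 5.92416×10^8 km.
Transfer-ellipse semi-major axis a_t = (r₁ + r₂)/2 = (1.217744×10^8 + 5.92416×10^8)/2 = 3.570952×10^8 km.
At periapsis, r = 1.217744×10^8 km.
Applying v² = μ(2/r − 1/a_t): v = 42.52 km/s.

v = 42.5 km/s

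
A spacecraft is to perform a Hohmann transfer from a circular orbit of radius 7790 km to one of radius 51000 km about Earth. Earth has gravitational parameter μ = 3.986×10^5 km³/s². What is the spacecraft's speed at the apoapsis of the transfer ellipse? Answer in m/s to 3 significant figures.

v = 1440 m/s

Transfer-ellipse semi-major axis a_t = (r₁ + r₂)/2 = (7790 + 51000)/2 = 29395 km.
The apoapsis of the transfer ellipse is at r = 51000 km.
Vis-viva: v = √[μ(2/r − 1/a_t)] = √[3.986×10^5 × (2/51000 − 1/29395)] = 1.439 km/s.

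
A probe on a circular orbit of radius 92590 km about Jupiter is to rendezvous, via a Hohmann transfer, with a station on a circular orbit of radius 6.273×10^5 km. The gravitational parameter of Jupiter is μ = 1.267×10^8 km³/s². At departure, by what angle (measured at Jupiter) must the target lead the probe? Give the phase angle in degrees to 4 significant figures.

The Hohmann ellipse has a_t = (r₁ + r₂)/2 = 3.59945×10^5 km.
Transfer time t = π√(a_t³/μ) = 60272 s.
Target angular speed ω₂ = √(μ/r₂³) = 2.2656×10^-5 rad/s.
Angle swept by the target during transfer: ω₂·t = 1.3655 rad = 78.24°.
Arrival is 180° from departure on the ellipse, so φ = 180° − 78.24° = 101.8°.

φ = 101.8°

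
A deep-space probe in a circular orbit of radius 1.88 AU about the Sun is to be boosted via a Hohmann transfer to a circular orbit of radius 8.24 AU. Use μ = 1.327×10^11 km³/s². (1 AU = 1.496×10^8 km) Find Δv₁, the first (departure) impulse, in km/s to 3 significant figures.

Δv₁ = 6.00 km/s

In km: r₁ = 1.88 × 1.496×10^8 = 2.81248×10^8 km; r₂ = 8.24 × 1.496×10^8 = 1.232704×10^9 km.
Transfer-ellipse semi-major axis a_t = (r₁ + r₂)/2 = (2.81248×10^8 + 1.232704×10^9)/2 = 7.56976×10^8 km.
Circular speed at r = 2.81248×10^8 km: v_c = √(μ/r) = 21.7215 km/s.
Vis-viva on the transfer ellipse at r = 2.81248×10^8 km gives v_t = √[μ(2/r − 1/a_t)] = 27.7191 km/s.
Δv₁ = |v_t − v_c| = |27.7191 − 21.7215| = 5.998 km/s.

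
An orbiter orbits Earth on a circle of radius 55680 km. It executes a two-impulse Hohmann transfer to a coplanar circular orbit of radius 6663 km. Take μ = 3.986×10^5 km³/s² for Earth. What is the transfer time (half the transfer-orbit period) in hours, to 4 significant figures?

t = 7.607 hours

Semi-major axis of the transfer orbit: a_t = (55680 + 6663)/2 = 31171.5 km.
Transfer time t = π√(a_t³/μ) = π√((31171.5)³ / 3.986×10^5) = 27385 s.
Converting: 27385 s ÷ 3600 s/hour = 7.607 hours.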